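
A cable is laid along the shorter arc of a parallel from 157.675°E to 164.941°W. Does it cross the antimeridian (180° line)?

Yes

Naïve |-164.941 − 157.675| = 322.616° > 180°, so the shorter arc goes the other way round — across 180°.
Signed shortest Δλ = ((-164.941 − 157.675 + 180) mod 360) − 180 = 37.384°.
Going east by 37.384° from +157.675° passes through 180° before reaching -164.941°.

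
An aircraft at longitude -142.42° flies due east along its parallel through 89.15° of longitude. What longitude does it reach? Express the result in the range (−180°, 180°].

-53.27°

Start at -142.42°; shift +89.15° → -53.27°.
-53.27° already lies in (−180°, 180°].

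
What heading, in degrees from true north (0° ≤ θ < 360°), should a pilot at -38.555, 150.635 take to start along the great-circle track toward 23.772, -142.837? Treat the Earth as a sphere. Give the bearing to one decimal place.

Δλ = -142.837 − 150.635 = -293.472°; wrapped into (−180°, 180°]: 66.528°.
θ = atan2( sin Δλ · cos φ₂ , cos φ₁ · sin φ₂ − sin φ₁ · cos φ₂ · cos Δλ )
  = atan2(0.83943, 0.54241) = 57.131° → normalised to [0°, 360°): 57.131°.

57.1°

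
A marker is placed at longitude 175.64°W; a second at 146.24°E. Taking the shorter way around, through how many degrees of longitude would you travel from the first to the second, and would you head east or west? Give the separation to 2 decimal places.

Raw difference: 146.24 − -175.64 = 321.88°.
Normalise into (−180°, 180°]: 321.88° − 360° = -38.12°.
Negative ⇒ the second point lies to the west; separation 38.12°.

38.12° west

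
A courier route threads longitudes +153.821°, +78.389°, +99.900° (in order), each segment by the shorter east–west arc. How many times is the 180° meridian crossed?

0

Leg 1: +153.821° → +78.389°, shortest Δλ = -75.432° (west) — does not cross 180°.
Leg 2: +78.389° → +99.900°, shortest Δλ = 21.511° (east) — does not cross 180°.
Total crossings: 0.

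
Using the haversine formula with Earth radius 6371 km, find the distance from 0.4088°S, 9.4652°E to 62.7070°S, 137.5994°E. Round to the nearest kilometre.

Δλ = 137.5994 − 9.4652 = 128.1342°.
Δφ = -62.7070 − -0.4088 = -62.2982°.
a = sin²(Δφ/2) + cos φ₁ · cos φ₂ · sin²(Δλ/2) = 0.638402.
c = 2·atan2(√a, √(1−a)) = 1.85126 rad → d = 6371·c ≈ 11794.39 km.

11794 km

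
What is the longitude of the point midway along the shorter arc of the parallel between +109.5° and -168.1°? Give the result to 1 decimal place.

+150.7°

Signed shortest Δλ from +109.5° to -168.1° is +82.4°.
Midpoint longitude = +109.5° + (+82.4°)/2 = +109.5° + 41.2° = +150.7°.
(The naïve average (+109.5 + -168.1)/2 = -29.3° is on the wrong side of the globe.)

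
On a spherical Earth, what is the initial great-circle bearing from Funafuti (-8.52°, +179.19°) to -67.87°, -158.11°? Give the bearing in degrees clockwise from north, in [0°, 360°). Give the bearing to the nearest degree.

Δλ = -158.11 − 179.19 = -337.30°; wrapped into (−180°, 180°]: 22.70°.
θ = atan2( sin Δλ · cos φ₂ , cos φ₁ · sin φ₂ − sin φ₁ · cos φ₂ · cos Δλ )
  = atan2(0.14537, -0.86462) = 170.456° → normalised to [0°, 360°): 170.456°.

170°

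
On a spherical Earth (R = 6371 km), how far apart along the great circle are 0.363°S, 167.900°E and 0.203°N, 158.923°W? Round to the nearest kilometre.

Δλ = -158.923 − 167.900 = -326.823°; wrapped into (−180°, 180°]: 33.177°.
Δφ = 0.203 − -0.363 = 0.566°.
a = sin²(Δφ/2) + cos φ₁ · cos φ₂ · sin²(Δλ/2) = 0.081530.
c = 2·atan2(√a, √(1−a)) = 0.57913 rad → d = 6371·c ≈ 3689.63 km.

3690 km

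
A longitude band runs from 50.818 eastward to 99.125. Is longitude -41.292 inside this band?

Band width going east from +50.818° to +99.125°: ((99.125 − 50.818) mod 360) = 48.307°.
Offset of -41.292° east of the west edge: ((-41.292 − 50.818) mod 360) = 267.890°.
267.890° > 48.307° ⇒ outside.

No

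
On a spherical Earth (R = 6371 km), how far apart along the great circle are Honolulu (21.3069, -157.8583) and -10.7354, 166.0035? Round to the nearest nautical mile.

Δλ = 166.0035 − -157.8583 = 323.8618°; wrapped into (−180°, 180°]: -36.1382°.
Δφ = -10.7354 − 21.3069 = -32.0423°.
a = sin²(Δφ/2) + cos φ₁ · cos φ₂ · sin²(Δλ/2) = 0.164229.
c = 2·atan2(√a, √(1−a)) = 0.83451 rad → d = 6371·c ≈ 5316.65 km ≈ 2870.76 nmi.

2871 nmi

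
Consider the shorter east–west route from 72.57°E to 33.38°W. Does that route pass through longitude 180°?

Signed shortest Δλ = ((-33.38 − 72.57 + 180) mod 360) − 180 = -105.95°.
Going west by 105.95° from +72.57° reaches -33.38° without touching 180°.

No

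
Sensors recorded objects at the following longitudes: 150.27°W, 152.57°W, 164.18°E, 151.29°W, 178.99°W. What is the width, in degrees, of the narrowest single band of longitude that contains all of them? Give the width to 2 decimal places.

45.55°

Sort the longitudes: -178.99°, -152.57°, -151.29°, -150.27°, +164.18°.
Eastward gaps between consecutive values (wrapping around): 26.42°, 1.28°, 1.02°, 314.45°, 16.83°.
Largest gap = 314.45° ⇒ minimal covering band is its complement: 360° − 314.45° = 45.55°.
Band runs from +164.18° eastward to -150.27°, crossing the antimeridian.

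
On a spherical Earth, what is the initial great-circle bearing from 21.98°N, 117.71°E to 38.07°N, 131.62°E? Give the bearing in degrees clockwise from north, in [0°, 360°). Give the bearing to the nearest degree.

34°

Δλ = 131.62 − 117.71 = 13.91°.
θ = atan2( sin Δλ · cos φ₂ , cos φ₁ · sin φ₂ − sin φ₁ · cos φ₂ · cos Δλ )
  = atan2(0.18925, 0.28579) = 33.513° → normalised to [0°, 360°): 33.513°.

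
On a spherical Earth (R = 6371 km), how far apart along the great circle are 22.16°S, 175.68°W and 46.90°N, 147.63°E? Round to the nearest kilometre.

Δλ = 147.63 − -175.68 = 323.31°; wrapped into (−180°, 180°]: -36.69°.
Δφ = 46.90 − -22.16 = 69.06°.
a = sin²(Δφ/2) + cos φ₁ · cos φ₂ · sin²(Δλ/2) = 0.383990.
c = 2·atan2(√a, √(1−a)) = 1.33664 rad → d = 6371·c ≈ 8515.76 km.

8516 km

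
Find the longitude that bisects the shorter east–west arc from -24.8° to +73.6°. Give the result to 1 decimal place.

Signed shortest Δλ from -24.8° to +73.6° is +98.4°.
Midpoint longitude = -24.8° + (+98.4°)/2 = -24.8° + 49.2° = +24.4°.

+24.4°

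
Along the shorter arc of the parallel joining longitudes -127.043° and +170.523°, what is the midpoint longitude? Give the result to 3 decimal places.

Signed shortest Δλ from -127.043° to +170.523° is -62.434°.
Midpoint longitude = -127.043° + (-62.434°)/2 = -127.043° − 31.217° = -158.260°.
(The naïve average (-127.043 + +170.523)/2 = 21.74° is on the wrong side of the globe.)

-158.260°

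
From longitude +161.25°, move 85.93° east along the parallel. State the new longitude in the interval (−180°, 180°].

-112.82°

Start at +161.25°; shift +85.93° → +247.18°.
+247.18° lies outside (−180°, 180°]; subtract 360° → -112.82°.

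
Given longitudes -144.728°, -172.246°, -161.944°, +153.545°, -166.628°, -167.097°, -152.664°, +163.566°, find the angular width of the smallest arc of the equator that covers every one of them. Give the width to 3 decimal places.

61.727°

Sort the longitudes: -172.246°, -167.097°, -166.628°, -161.944°, -152.664°, -144.728°, +153.545°, +163.566°.
Eastward gaps between consecutive values (wrapping around): 5.149°, 0.469°, 4.684°, 9.280°, 7.936°, 298.273°, 10.021°, 24.188°.
Largest gap = 298.273° ⇒ minimal covering band is its complement: 360° − 298.273° = 61.727°.
Band runs from +153.545° eastward to -144.728°, crossing the antimeridian.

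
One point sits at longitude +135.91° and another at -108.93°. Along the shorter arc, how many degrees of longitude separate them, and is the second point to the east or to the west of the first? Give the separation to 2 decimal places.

Raw difference: -108.93 − 135.91 = -244.84°.
Normalise into (−180°, 180°]: -244.84° + 360° = 115.16°.
Positive ⇒ the second point lies to the east; separation 115.16°.

115.16° east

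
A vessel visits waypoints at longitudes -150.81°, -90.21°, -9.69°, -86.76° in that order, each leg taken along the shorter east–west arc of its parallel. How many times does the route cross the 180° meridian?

Leg 1: -150.81° → -90.21°, shortest Δλ = 60.6° (east) — does not cross 180°.
Leg 2: -90.21° → -9.69°, shortest Δλ = 80.52° (east) — does not cross 180°.
Leg 3: -9.69° → -86.76°, shortest Δλ = -77.07° (west) — does not cross 180°.
Total crossings: 0.

0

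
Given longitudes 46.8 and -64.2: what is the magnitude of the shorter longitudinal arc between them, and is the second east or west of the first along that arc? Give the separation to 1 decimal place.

Raw difference: -64.2 − 46.8 = -111.0°.
Normalise into (−180°, 180°]: -111.0° stays -111.0°.
Negative ⇒ the second point lies to the west; separation 111.0°.

111.0° west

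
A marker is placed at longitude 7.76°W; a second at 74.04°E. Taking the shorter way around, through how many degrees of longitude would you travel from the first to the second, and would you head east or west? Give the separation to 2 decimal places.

Raw difference: 74.04 − -7.76 = 81.8°.
Normalise into (−180°, 180°]: 81.8° stays 81.8°.
Positive ⇒ the second point lies to the east; separation 81.80°.

81.80° east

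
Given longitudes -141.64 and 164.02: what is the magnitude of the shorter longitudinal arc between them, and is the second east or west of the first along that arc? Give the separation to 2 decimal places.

54.34° west

Raw difference: 164.02 − -141.64 = 305.66°.
Normalise into (−180°, 180°]: 305.66° − 360° = -54.34°.
Negative ⇒ the second point lies to the west; separation 54.34°.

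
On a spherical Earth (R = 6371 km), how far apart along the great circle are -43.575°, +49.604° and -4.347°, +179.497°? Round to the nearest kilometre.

Δλ = 179.497 − 49.604 = 129.893°.
Δφ = -4.347 − -43.575 = 39.228°.
a = sin²(Δφ/2) + cos φ₁ · cos φ₂ · sin²(Δλ/2) = 0.705531.
c = 2·atan2(√a, √(1−a)) = 1.99441 rad → d = 6371·c ≈ 12706.41 km.

12706 km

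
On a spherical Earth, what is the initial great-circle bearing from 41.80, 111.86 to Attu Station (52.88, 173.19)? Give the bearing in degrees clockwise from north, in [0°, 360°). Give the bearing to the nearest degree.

53°

Δλ = 173.19 − 111.86 = 61.33°.
θ = atan2( sin Δλ · cos φ₂ , cos φ₁ · sin φ₂ − sin φ₁ · cos φ₂ · cos Δλ )
  = atan2(0.52950, 0.40144) = 52.832° → normalised to [0°, 360°): 52.832°.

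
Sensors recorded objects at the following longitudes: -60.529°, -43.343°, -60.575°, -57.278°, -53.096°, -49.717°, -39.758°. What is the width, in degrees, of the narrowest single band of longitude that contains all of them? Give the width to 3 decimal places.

Sort the longitudes: -60.575°, -60.529°, -57.278°, -53.096°, -49.717°, -43.343°, -39.758°.
Eastward gaps between consecutive values (wrapping around): 0.046°, 3.251°, 4.182°, 3.379°, 6.374°, 3.585°, 339.183°.
Largest gap = 339.183° ⇒ minimal covering band is its complement: 360° − 339.183° = 20.817°.
Band runs from -60.575° eastward to -39.758°.

20.817°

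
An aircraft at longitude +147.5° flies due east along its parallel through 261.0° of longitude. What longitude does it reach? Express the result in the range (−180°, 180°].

Start at +147.5°; shift +261.0° → +408.5°.
+408.5° lies outside (−180°, 180°]; subtract 360° → +48.5°.

+48.5°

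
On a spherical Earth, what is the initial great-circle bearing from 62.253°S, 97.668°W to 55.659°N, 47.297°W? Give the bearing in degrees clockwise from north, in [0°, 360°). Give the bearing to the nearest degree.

Δλ = -47.297 − -97.668 = 50.371°.
θ = atan2( sin Δλ · cos φ₂ , cos φ₁ · sin φ₂ − sin φ₁ · cos φ₂ · cos Δλ )
  = atan2(0.43448, 0.70285) = 31.723° → normalised to [0°, 360°): 31.723°.

32°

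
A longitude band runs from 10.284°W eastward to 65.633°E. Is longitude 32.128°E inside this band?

Yes

Band width going east from -10.284° to +65.633°: ((65.633 − -10.284) mod 360) = 75.917°.
Offset of +32.128° east of the west edge: ((32.128 − -10.284) mod 360) = 42.412°.
42.412° ≤ 75.917° ⇒ inside.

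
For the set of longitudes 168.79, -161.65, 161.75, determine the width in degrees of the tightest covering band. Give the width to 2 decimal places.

Sort the longitudes: -161.65°, +161.75°, +168.79°.
Eastward gaps between consecutive values (wrapping around): 323.40°, 7.04°, 29.56°.
Largest gap = 323.40° ⇒ minimal covering band is its complement: 360° − 323.40° = 36.60°.
Band runs from +161.75° eastward to -161.65°, crossing the antimeridian.

36.60°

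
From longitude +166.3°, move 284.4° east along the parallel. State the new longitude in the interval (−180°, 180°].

+90.7°

Start at +166.3°; shift +284.4° → +450.7°.
+450.7° lies outside (−180°, 180°]; subtract 360° → +90.7°.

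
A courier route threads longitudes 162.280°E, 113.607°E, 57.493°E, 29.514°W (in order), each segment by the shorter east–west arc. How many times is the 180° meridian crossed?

0

Leg 1: +162.280° → +113.607°, shortest Δλ = -48.673° (west) — does not cross 180°.
Leg 2: +113.607° → +57.493°, shortest Δλ = -56.114° (west) — does not cross 180°.
Leg 3: +57.493° → -29.514°, shortest Δλ = -87.007° (west) — does not cross 180°.
Total crossings: 0.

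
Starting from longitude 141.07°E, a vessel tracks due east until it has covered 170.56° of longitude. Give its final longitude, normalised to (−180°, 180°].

Start at +141.07°; shift +170.56° → +311.63°.
+311.63° lies outside (−180°, 180°]; subtract 360° → -48.37°.

48.37°W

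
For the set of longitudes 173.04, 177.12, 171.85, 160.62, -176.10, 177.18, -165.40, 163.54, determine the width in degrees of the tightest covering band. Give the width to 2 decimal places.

Sort the longitudes: -176.10°, -165.40°, +160.62°, +163.54°, +171.85°, +173.04°, +177.12°, +177.18°.
Eastward gaps between consecutive values (wrapping around): 10.70°, 326.02°, 2.92°, 8.31°, 1.19°, 4.08°, 0.06°, 6.72°.
Largest gap = 326.02° ⇒ minimal covering band is its complement: 360° − 326.02° = 33.98°.
Band runs from +160.62° eastward to -165.40°, crossing the antimeridian.

33.98°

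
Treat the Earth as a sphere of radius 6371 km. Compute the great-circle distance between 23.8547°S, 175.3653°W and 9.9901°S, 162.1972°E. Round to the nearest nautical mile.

1530 nmi

Δλ = 162.1972 − -175.3653 = 337.5625°; wrapped into (−180°, 180°]: -22.4375°.
Δφ = -9.9901 − -23.8547 = 13.8646°.
a = sin²(Δφ/2) + cos φ₁ · cos φ₂ · sin²(Δλ/2) = 0.048661.
c = 2·atan2(√a, √(1−a)) = 0.44484 rad → d = 6371·c ≈ 2834.10 km ≈ 1530.29 nmi.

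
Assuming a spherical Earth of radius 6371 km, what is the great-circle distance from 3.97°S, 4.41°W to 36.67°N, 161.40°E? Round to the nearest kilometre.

16100 km

Δλ = 161.40 − -4.41 = 165.81°.
Δφ = 36.67 − -3.97 = 40.64°.
a = sin²(Δφ/2) + cos φ₁ · cos φ₂ · sin²(Δλ/2) = 0.908548.
c = 2·atan2(√a, √(1−a)) = 2.52715 rad → d = 6371·c ≈ 16100.49 km.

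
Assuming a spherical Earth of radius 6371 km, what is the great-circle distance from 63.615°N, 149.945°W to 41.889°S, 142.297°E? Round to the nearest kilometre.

13146 km

Δλ = 142.297 − -149.945 = 292.242°; wrapped into (−180°, 180°]: -67.758°.
Δφ = -41.889 − 63.615 = -105.504°.
a = sin²(Δφ/2) + cos φ₁ · cos φ₂ · sin²(Δλ/2) = 0.736455.
c = 2·atan2(√a, √(1−a)) = 2.06339 rad → d = 6371·c ≈ 13145.84 km.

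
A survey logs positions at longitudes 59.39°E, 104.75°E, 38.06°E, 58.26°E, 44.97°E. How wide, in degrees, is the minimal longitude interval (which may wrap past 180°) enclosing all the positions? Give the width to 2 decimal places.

Sort the longitudes: +38.06°, +44.97°, +58.26°, +59.39°, +104.75°.
Eastward gaps between consecutive values (wrapping around): 6.91°, 13.29°, 1.13°, 45.36°, 293.31°.
Largest gap = 293.31° ⇒ minimal covering band is its complement: 360° − 293.31° = 66.69°.
Band runs from +38.06° eastward to +104.75°.

66.69°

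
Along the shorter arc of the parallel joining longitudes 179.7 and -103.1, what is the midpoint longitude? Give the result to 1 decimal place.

-141.7°

Signed shortest Δλ from +179.7° to -103.1° is +77.2°.
Midpoint longitude = +179.7° + (+77.2°)/2 = +179.7° + 38.6° = +218.3°.
Normalise into (−180°, 180°]: -141.7°.
(The naïve average (+179.7 + -103.1)/2 = 38.3° is on the wrong side of the globe.)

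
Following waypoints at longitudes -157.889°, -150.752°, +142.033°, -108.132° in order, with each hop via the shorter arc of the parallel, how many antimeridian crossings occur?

Leg 1: -157.889° → -150.752°, shortest Δλ = 7.137° (east) — does not cross 180°.
Leg 2: -150.752° → +142.033°, shortest Δλ = -67.215° (west) — crosses 180°.
Leg 3: +142.033° → -108.132°, shortest Δλ = 109.835° (east) — crosses 180°.
Total crossings: 2.

2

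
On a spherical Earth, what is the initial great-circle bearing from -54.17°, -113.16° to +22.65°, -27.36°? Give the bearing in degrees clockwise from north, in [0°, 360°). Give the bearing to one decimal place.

Δλ = -27.36 − -113.16 = 85.80°.
θ = atan2( sin Δλ · cos φ₂ , cos φ₁ · sin φ₂ − sin φ₁ · cos φ₂ · cos Δλ )
  = atan2(0.92040, 0.28023) = 73.066° → normalised to [0°, 360°): 73.066°.

73.1°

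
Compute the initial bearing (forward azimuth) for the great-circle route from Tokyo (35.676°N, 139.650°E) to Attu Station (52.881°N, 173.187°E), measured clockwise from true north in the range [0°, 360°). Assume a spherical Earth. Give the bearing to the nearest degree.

43°

Δλ = 173.187 − 139.650 = 33.537°.
θ = atan2( sin Δλ · cos φ₂ , cos φ₁ · sin φ₂ − sin φ₁ · cos φ₂ · cos Δλ )
  = atan2(0.33340, 0.35438) = 43.253° → normalised to [0°, 360°): 43.253°.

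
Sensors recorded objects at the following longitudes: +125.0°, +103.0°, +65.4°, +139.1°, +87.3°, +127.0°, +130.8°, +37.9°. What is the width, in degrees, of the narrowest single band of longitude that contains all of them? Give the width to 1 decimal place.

101.2°

Sort the longitudes: +37.9°, +65.4°, +87.3°, +103.0°, +125.0°, +127.0°, +130.8°, +139.1°.
Eastward gaps between consecutive values (wrapping around): 27.5°, 21.9°, 15.7°, 22.0°, 2.0°, 3.8°, 8.3°, 258.8°.
Largest gap = 258.8° ⇒ minimal covering band is its complement: 360° − 258.8° = 101.2°.
Band runs from +37.9° eastward to +139.1°.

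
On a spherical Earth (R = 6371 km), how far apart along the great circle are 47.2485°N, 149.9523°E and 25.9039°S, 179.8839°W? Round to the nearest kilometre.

8678 km

Δλ = -179.8839 − 149.9523 = -329.8362°; wrapped into (−180°, 180°]: 30.1638°.
Δφ = -25.9039 − 47.2485 = -73.1524°.
a = sin²(Δφ/2) + cos φ₁ · cos φ₂ · sin²(Δλ/2) = 0.396428.
c = 2·atan2(√a, √(1−a)) = 1.36214 rad → d = 6371·c ≈ 8678.20 km.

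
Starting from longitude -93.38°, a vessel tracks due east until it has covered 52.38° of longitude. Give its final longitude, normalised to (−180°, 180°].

Start at -93.38°; shift +52.38° → -41.00°.
-41.00° already lies in (−180°, 180°].

-41.00°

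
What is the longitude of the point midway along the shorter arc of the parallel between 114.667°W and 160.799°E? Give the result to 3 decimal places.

Signed shortest Δλ from -114.667° to +160.799° is -84.534°.
Midpoint longitude = -114.667° + (-84.534°)/2 = -114.667° − 42.267° = -156.934°.
(The naïve average (-114.667 + +160.799)/2 = 23.066° is on the wrong side of the globe.)

156.934°W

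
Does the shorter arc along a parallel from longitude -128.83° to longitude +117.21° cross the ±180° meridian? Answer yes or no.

Naïve |117.21 − -128.83| = 246.04° > 180°, so the shorter arc goes the other way round — across 180°.
Signed shortest Δλ = ((117.21 − -128.83 + 180) mod 360) − 180 = -113.96°.
Going west by 113.96° from -128.83° passes through 180° before reaching +117.21°.

Yes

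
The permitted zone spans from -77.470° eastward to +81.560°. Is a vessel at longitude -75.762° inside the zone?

Band width going east from -77.470° to +81.560°: ((81.560 − -77.470) mod 360) = 159.030°.
Offset of -75.762° east of the west edge: ((-75.762 − -77.470) mod 360) = 1.708°.
1.708° ≤ 159.030° ⇒ inside.

Yes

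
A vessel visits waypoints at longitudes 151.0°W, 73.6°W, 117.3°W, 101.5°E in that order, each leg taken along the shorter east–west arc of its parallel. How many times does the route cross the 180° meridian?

Leg 1: -151.0° → -73.6°, shortest Δλ = 77.4° (east) — does not cross 180°.
Leg 2: -73.6° → -117.3°, shortest Δλ = -43.7° (west) — does not cross 180°.
Leg 3: -117.3° → +101.5°, shortest Δλ = -141.2° (west) — crosses 180°.
Total crossings: 1.

1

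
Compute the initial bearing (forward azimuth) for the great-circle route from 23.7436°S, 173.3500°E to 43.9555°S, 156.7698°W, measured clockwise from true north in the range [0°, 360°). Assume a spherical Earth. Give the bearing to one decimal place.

137.0°

Δλ = -156.7698 − 173.3500 = -330.1198°; wrapped into (−180°, 180°]: 29.8802°.
θ = atan2( sin Δλ · cos φ₂ , cos φ₁ · sin φ₂ − sin φ₁ · cos φ₂ · cos Δλ )
  = atan2(0.35864, -0.38402) = 136.958° → normalised to [0°, 360°): 136.958°.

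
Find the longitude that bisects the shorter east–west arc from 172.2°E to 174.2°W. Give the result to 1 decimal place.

179.0°E

Signed shortest Δλ from +172.2° to -174.2° is +13.6°.
Midpoint longitude = +172.2° + (+13.6°)/2 = +172.2° + 6.8° = +179.0°.
(The naïve average (+172.2 + -174.2)/2 = -1.0° is on the wrong side of the globe.)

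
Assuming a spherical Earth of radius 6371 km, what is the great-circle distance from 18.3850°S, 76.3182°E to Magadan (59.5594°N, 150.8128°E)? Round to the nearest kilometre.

10924 km

Δλ = 150.8128 − 76.3182 = 74.4946°.
Δφ = 59.5594 − -18.3850 = 77.9444°.
a = sin²(Δφ/2) + cos φ₁ · cos φ₂ · sin²(Δλ/2) = 0.571698.
c = 2·atan2(√a, √(1−a)) = 1.71469 rad → d = 6371·c ≈ 10924.28 km.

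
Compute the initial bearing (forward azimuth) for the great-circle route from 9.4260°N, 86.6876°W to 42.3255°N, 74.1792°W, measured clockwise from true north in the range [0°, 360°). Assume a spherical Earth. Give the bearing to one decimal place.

Δλ = -74.1792 − -86.6876 = 12.5084°.
θ = atan2( sin Δλ · cos φ₂ , cos φ₁ · sin φ₂ − sin φ₁ · cos φ₂ · cos Δλ )
  = atan2(0.16013, 0.54604) = 16.344° → normalised to [0°, 360°): 16.344°.

16.3°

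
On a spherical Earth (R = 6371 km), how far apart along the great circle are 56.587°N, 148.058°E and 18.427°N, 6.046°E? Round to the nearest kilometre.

Δλ = 6.046 − 148.058 = -142.012°.
Δφ = 18.427 − 56.587 = -38.160°.
a = sin²(Δφ/2) + cos φ₁ · cos φ₂ · sin²(Δλ/2) = 0.573950.
c = 2·atan2(√a, √(1−a)) = 1.71924 rad → d = 6371·c ≈ 10953.28 km.

10953 km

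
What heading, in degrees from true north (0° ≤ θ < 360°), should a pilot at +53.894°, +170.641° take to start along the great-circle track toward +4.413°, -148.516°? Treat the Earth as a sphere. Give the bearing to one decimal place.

130.9°

Δλ = -148.516 − 170.641 = -319.157°; wrapped into (−180°, 180°]: 40.843°.
θ = atan2( sin Δλ · cos φ₂ , cos φ₁ · sin φ₂ − sin φ₁ · cos φ₂ · cos Δλ )
  = atan2(0.65205, -0.56405) = 130.861° → normalised to [0°, 360°): 130.861°.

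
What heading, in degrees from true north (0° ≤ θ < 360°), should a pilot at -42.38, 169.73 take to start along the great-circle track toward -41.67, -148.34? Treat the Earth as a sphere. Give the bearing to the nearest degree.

103°

Δλ = -148.34 − 169.73 = -318.07°; wrapped into (−180°, 180°]: 41.93°.
θ = atan2( sin Δλ · cos φ₂ , cos φ₁ · sin φ₂ − sin φ₁ · cos φ₂ · cos Δλ )
  = atan2(0.49915, -0.11652) = 103.140° → normalised to [0°, 360°): 103.140°.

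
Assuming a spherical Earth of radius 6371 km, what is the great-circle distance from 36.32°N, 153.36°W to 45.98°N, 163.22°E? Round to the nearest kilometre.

3740 km

Δλ = 163.22 − -153.36 = 316.58°; wrapped into (−180°, 180°]: -43.42°.
Δφ = 45.98 − 36.32 = 9.66°.
a = sin²(Δφ/2) + cos φ₁ · cos φ₂ · sin²(Δλ/2) = 0.083703.
c = 2·atan2(√a, √(1−a)) = 0.58702 rad → d = 6371·c ≈ 3739.91 km.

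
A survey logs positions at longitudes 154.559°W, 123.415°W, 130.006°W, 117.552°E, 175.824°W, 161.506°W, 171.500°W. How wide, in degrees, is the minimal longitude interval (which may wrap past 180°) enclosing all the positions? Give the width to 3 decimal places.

Sort the longitudes: -175.824°, -171.500°, -161.506°, -154.559°, -130.006°, -123.415°, +117.552°.
Eastward gaps between consecutive values (wrapping around): 4.324°, 9.994°, 6.947°, 24.553°, 6.591°, 240.967°, 66.624°.
Largest gap = 240.967° ⇒ minimal covering band is its complement: 360° − 240.967° = 119.033°.
Band runs from +117.552° eastward to -123.415°, crossing the antimeridian.

119.033°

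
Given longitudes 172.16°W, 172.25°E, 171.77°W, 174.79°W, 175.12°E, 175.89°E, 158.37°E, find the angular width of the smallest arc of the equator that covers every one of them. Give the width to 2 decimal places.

Sort the longitudes: -174.79°, -172.16°, -171.77°, +158.37°, +172.25°, +175.12°, +175.89°.
Eastward gaps between consecutive values (wrapping around): 2.63°, 0.39°, 330.14°, 13.88°, 2.87°, 0.77°, 9.32°.
Largest gap = 330.14° ⇒ minimal covering band is its complement: 360° − 330.14° = 29.86°.
Band runs from +158.37° eastward to -171.77°, crossing the antimeridian.

29.86°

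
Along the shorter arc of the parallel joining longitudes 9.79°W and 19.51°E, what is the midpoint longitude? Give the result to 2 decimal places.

Signed shortest Δλ from -9.79° to +19.51° is +29.30°.
Midpoint longitude = -9.79° + (+29.30°)/2 = -9.79° + 14.65° = +4.86°.

4.86°E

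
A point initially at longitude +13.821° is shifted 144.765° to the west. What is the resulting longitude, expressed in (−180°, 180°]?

-130.944°

Start at +13.821°; shift −144.765° → -130.944°.
-130.944° already lies in (−180°, 180°].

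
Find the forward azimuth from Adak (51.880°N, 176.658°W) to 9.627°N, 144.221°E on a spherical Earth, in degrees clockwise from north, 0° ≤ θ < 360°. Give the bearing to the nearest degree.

231°

Δλ = 144.221 − -176.658 = 320.879°; wrapped into (−180°, 180°]: -39.121°.
θ = atan2( sin Δλ · cos φ₂ , cos φ₁ · sin φ₂ − sin φ₁ · cos φ₂ · cos Δλ )
  = atan2(-0.62207, -0.49852) = -128.708° → normalised to [0°, 360°): 231.292°.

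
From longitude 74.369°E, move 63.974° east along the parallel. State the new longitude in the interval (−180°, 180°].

Start at +74.369°; shift +63.974° → +138.343°.
+138.343° already lies in (−180°, 180°].

138.343°E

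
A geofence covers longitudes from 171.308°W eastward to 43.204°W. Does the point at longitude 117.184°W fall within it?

Yes

Band width going east from -171.308° to -43.204°: ((-43.204 − -171.308) mod 360) = 128.104°.
Offset of -117.184° east of the west edge: ((-117.184 − -171.308) mod 360) = 54.124°.
54.124° ≤ 128.104° ⇒ inside.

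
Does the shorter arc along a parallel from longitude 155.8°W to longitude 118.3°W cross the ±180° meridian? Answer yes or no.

Signed shortest Δλ = ((-118.3 − -155.8 + 180) mod 360) − 180 = 37.5°.
Going east by 37.5° from -155.8° reaches -118.3° without touching 180°.

No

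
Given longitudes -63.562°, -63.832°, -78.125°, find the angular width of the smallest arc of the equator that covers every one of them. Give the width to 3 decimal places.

14.563°

Sort the longitudes: -78.125°, -63.832°, -63.562°.
Eastward gaps between consecutive values (wrapping around): 14.293°, 0.270°, 345.437°.
Largest gap = 345.437° ⇒ minimal covering band is its complement: 360° − 345.437° = 14.563°.
Band runs from -78.125° eastward to -63.562°.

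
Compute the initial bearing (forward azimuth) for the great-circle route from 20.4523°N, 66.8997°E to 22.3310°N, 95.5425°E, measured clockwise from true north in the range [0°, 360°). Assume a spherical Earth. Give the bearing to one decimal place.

Δλ = 95.5425 − 66.8997 = 28.6428°.
θ = atan2( sin Δλ · cos φ₂ , cos φ₁ · sin φ₂ − sin φ₁ · cos φ₂ · cos Δλ )
  = atan2(0.44340, 0.07234) = 80.734° → normalised to [0°, 360°): 80.734°.

80.7°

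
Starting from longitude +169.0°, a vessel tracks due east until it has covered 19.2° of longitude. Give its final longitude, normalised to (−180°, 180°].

Start at +169.0°; shift +19.2° → +188.2°.
+188.2° lies outside (−180°, 180°]; subtract 360° → -171.8°.

-171.8°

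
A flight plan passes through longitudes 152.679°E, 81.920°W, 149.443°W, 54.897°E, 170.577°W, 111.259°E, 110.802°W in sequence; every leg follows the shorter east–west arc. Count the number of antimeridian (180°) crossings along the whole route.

5

Leg 1: +152.679° → -81.920°, shortest Δλ = 125.401° (east) — crosses 180°.
Leg 2: -81.920° → -149.443°, shortest Δλ = -67.523° (west) — does not cross 180°.
Leg 3: -149.443° → +54.897°, shortest Δλ = -155.66° (west) — crosses 180°.
Leg 4: +54.897° → -170.577°, shortest Δλ = 134.526° (east) — crosses 180°.
Leg 5: -170.577° → +111.259°, shortest Δλ = -78.164° (west) — crosses 180°.
Leg 6: +111.259° → -110.802°, shortest Δλ = 137.939° (east) — crosses 180°.
Total crossings: 5.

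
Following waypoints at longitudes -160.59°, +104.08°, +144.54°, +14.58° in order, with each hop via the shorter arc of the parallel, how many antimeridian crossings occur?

Leg 1: -160.59° → +104.08°, shortest Δλ = -95.33° (west) — crosses 180°.
Leg 2: +104.08° → +144.54°, shortest Δλ = 40.46° (east) — does not cross 180°.
Leg 3: +144.54° → +14.58°, shortest Δλ = -129.96° (west) — does not cross 180°.
Total crossings: 1.

1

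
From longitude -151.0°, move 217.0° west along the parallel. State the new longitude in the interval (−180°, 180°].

-8.0°

Start at -151.0°; shift −217.0° → -368.0°.
-368.0° lies outside (−180°, 180°]; add 360° → -8.0°.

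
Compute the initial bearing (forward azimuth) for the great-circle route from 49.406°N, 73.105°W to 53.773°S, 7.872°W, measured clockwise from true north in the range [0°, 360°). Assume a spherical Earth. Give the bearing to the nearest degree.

143°

Δλ = -7.872 − -73.105 = 65.233°.
θ = atan2( sin Δλ · cos φ₂ , cos φ₁ · sin φ₂ − sin φ₁ · cos φ₂ · cos Δλ )
  = atan2(0.53663, -0.71290) = 143.030° → normalised to [0°, 360°): 143.030°.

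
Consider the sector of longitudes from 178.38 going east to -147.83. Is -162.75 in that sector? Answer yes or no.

Band width going east from +178.38° to -147.83°: ((-147.83 − 178.38) mod 360) = 33.79°.
Offset of -162.75° east of the west edge: ((-162.75 − 178.38) mod 360) = 18.87°.
18.87° ≤ 33.79° ⇒ inside.

Yes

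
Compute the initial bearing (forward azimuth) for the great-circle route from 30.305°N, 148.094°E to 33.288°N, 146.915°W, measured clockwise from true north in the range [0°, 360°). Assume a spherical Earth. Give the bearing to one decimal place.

Δλ = -146.915 − 148.094 = -295.009°; wrapped into (−180°, 180°]: 64.991°.
θ = atan2( sin Δλ · cos φ₂ , cos φ₁ · sin φ₂ − sin φ₁ · cos φ₂ · cos Δλ )
  = atan2(0.75755, 0.29552) = 68.689° → normalised to [0°, 360°): 68.689°.

68.7°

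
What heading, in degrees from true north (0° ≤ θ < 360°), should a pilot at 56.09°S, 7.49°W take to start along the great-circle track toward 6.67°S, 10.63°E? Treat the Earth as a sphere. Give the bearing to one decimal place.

Δλ = 10.63 − -7.49 = 18.12°.
θ = atan2( sin Δλ · cos φ₂ , cos φ₁ · sin φ₂ − sin φ₁ · cos φ₂ · cos Δλ )
  = atan2(0.30890, 0.71862) = 23.261° → normalised to [0°, 360°): 23.261°.

23.3°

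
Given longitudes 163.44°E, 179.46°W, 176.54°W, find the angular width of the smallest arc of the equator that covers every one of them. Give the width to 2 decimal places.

20.02°

Sort the longitudes: -179.46°, -176.54°, +163.44°.
Eastward gaps between consecutive values (wrapping around): 2.92°, 339.98°, 17.10°.
Largest gap = 339.98° ⇒ minimal covering band is its complement: 360° − 339.98° = 20.02°.
Band runs from +163.44° eastward to -176.54°, crossing the antimeridian.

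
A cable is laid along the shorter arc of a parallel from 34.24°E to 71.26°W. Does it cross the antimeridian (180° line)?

No

Signed shortest Δλ = ((-71.26 − 34.24 + 180) mod 360) − 180 = -105.5°.
Going west by 105.5° from +34.24° reaches -71.26° without touching 180°.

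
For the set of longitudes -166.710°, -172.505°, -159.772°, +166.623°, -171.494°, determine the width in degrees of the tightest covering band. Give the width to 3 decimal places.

Sort the longitudes: -172.505°, -171.494°, -166.710°, -159.772°, +166.623°.
Eastward gaps between consecutive values (wrapping around): 1.011°, 4.784°, 6.938°, 326.395°, 20.872°.
Largest gap = 326.395° ⇒ minimal covering band is its complement: 360° − 326.395° = 33.605°.
Band runs from +166.623° eastward to -159.772°, crossing the antimeridian.

33.605°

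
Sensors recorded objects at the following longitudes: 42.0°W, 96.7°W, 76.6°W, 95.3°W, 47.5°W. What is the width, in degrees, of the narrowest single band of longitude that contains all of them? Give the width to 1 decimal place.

54.7°

Sort the longitudes: -96.7°, -95.3°, -76.6°, -47.5°, -42.0°.
Eastward gaps between consecutive values (wrapping around): 1.4°, 18.7°, 29.1°, 5.5°, 305.3°.
Largest gap = 305.3° ⇒ minimal covering band is its complement: 360° − 305.3° = 54.7°.
Band runs from -96.7° eastward to -42.0°.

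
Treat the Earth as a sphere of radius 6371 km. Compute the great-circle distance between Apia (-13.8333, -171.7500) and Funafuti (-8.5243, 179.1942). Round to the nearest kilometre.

Δλ = 179.1942 − -171.7500 = 350.9442°; wrapped into (−180°, 180°]: -9.0558°.
Δφ = -8.5243 − -13.8333 = 5.3090°.
a = sin²(Δφ/2) + cos φ₁ · cos φ₂ · sin²(Δλ/2) = 0.008130.
c = 2·atan2(√a, √(1−a)) = 0.18057 rad → d = 6371·c ≈ 1150.43 km.

1150 km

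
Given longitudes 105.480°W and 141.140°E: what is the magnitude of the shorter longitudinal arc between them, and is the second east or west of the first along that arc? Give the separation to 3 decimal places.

Raw difference: 141.140 − -105.480 = 246.62°.
Normalise into (−180°, 180°]: 246.62° − 360° = -113.38°.
Negative ⇒ the second point lies to the west; separation 113.380°.

113.380° west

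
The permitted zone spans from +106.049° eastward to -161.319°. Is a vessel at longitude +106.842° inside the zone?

Yes

Band width going east from +106.049° to -161.319°: ((-161.319 − 106.049) mod 360) = 92.632°.
Offset of +106.842° east of the west edge: ((106.842 − 106.049) mod 360) = 0.793°.
0.793° ≤ 92.632° ⇒ inside.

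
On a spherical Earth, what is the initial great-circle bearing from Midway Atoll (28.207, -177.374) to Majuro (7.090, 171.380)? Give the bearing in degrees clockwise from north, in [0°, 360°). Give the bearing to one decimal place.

Δλ = 171.380 − -177.374 = 348.754°; wrapped into (−180°, 180°]: -11.246°.
θ = atan2( sin Δλ · cos φ₂ , cos φ₁ · sin φ₂ − sin φ₁ · cos φ₂ · cos Δλ )
  = atan2(-0.19353, -0.35127) = -151.147° → normalised to [0°, 360°): 208.853°.

208.9°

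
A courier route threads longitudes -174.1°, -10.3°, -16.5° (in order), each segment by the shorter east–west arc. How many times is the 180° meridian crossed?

0

Leg 1: -174.1° → -10.3°, shortest Δλ = 163.8° (east) — does not cross 180°.
Leg 2: -10.3° → -16.5°, shortest Δλ = -6.2° (west) — does not cross 180°.
Total crossings: 0.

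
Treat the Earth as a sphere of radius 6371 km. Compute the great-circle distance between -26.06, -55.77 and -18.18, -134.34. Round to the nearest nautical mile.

4333 nmi

Δλ = -134.34 − -55.77 = -78.57°.
Δφ = -18.18 − -26.06 = 7.88°.
a = sin²(Δφ/2) + cos φ₁ · cos φ₂ · sin²(Δλ/2) = 0.346898.
c = 2·atan2(√a, √(1−a)) = 1.25959 rad → d = 6371·c ≈ 8024.87 km ≈ 4333.08 nmi.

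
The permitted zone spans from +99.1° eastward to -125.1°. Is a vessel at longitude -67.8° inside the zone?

Band width going east from +99.1° to -125.1°: ((-125.1 − 99.1) mod 360) = 135.8°.
Offset of -67.8° east of the west edge: ((-67.8 − 99.1) mod 360) = 193.1°.
193.1° > 135.8° ⇒ outside.

No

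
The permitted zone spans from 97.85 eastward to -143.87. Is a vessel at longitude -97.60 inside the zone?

No

Band width going east from +97.85° to -143.87°: ((-143.87 − 97.85) mod 360) = 118.28°.
Offset of -97.60° east of the west edge: ((-97.60 − 97.85) mod 360) = 164.55°.
164.55° > 118.28° ⇒ outside.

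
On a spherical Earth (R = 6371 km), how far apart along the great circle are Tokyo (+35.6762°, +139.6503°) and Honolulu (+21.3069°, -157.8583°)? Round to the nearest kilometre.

6209 km

Δλ = -157.8583 − 139.6503 = -297.5086°; wrapped into (−180°, 180°]: 62.4914°.
Δφ = 21.3069 − 35.6762 = -14.3693°.
a = sin²(Δφ/2) + cos φ₁ · cos φ₂ · sin²(Δλ/2) = 0.219266.
c = 2·atan2(√a, √(1−a)) = 0.97464 rad → d = 6371·c ≈ 6209.42 km.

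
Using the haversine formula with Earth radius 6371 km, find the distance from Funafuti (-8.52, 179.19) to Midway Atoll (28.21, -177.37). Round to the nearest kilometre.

Δλ = -177.37 − 179.19 = -356.56°; wrapped into (−180°, 180°]: 3.44°.
Δφ = 28.21 − -8.52 = 36.73°.
a = sin²(Δφ/2) + cos φ₁ · cos φ₂ · sin²(Δλ/2) = 0.100054.
c = 2·atan2(√a, √(1−a)) = 0.64368 rad → d = 6371·c ≈ 4100.89 km.

4101 km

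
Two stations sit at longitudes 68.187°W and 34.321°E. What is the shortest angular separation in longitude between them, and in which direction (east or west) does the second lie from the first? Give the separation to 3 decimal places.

102.508° east

Raw difference: 34.321 − -68.187 = 102.508°.
Normalise into (−180°, 180°]: 102.508° stays 102.508°.
Positive ⇒ the second point lies to the east; separation 102.508°.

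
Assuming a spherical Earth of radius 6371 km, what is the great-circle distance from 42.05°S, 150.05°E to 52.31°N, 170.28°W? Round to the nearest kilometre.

Δλ = -170.28 − 150.05 = -320.33°; wrapped into (−180°, 180°]: 39.67°.
Δφ = 52.31 − -42.05 = 94.36°.
a = sin²(Δφ/2) + cos φ₁ · cos φ₂ · sin²(Δλ/2) = 0.590281.
c = 2·atan2(√a, √(1−a)) = 1.75235 rad → d = 6371·c ≈ 11164.25 km.

11164 km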